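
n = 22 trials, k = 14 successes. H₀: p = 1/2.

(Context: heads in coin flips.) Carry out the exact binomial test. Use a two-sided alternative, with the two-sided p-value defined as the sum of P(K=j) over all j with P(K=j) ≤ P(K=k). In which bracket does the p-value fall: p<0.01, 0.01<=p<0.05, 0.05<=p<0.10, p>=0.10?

Exact binomial: n=22, k=14, p₀=1/2=0.5000
P(X=j) = C(n,j)·p₀^j·(1−p₀)^(n−j); p = Σ P(X=j) over j with P(X=j) ≤ P(X=14)
p-value (two-sided) = 0.28628
→ bracket: p>=0.10

p-value bracket: p>=0.10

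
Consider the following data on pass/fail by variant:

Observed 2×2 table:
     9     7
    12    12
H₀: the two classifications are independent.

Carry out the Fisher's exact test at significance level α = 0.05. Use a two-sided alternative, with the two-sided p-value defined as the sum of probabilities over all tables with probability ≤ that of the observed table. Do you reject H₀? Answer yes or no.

Margins: r₁=16, r₂=24, c₁=21, c₂=19, n=40
p_obs = C(16,9)·C(24,12)/C(40,21); sum pmf over tables with pmf ≤ p_obs
p-value (two-sided) = 0.75530
At α=0.05: p ≥ α → fail to reject H₀

reject H₀: no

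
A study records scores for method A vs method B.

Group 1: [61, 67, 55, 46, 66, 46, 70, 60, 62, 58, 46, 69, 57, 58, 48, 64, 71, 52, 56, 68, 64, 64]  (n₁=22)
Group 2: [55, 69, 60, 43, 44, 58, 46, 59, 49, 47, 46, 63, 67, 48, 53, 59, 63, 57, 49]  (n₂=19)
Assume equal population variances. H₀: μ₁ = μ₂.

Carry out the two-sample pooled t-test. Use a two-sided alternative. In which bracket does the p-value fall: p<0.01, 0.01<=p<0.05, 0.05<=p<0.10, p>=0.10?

p-value bracket: 0.05<=p<0.10

x̄₁=59.455, s₁=8.022, n₁=22
x̄₂=54.474, s₂=7.989, n₂=19
s_p² = [21·8.022² + 18·7.989²]/39 = 64.1075
SE = √(s_p²·(1/22+1/19)) = 2.5076
t = (59.455−54.474)/2.5076 = 1.9863
df = 39
p-value (two-sided) = 0.05406
→ bracket: 0.05<=p<0.10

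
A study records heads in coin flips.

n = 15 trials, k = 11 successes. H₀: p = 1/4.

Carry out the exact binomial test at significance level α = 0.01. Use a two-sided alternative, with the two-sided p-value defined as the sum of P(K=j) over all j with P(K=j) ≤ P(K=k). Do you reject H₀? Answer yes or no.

reject H₀: yes

Exact binomial: n=15, k=11, p₀=1/4=0.2500
P(X=j) = C(n,j)·p₀^j·(1−p₀)^(n−j); p = Σ P(X=j) over j with P(X=j) ≤ P(X=11)
p-value (two-sided) = 0.00012
At α=0.01: p < α → reject H₀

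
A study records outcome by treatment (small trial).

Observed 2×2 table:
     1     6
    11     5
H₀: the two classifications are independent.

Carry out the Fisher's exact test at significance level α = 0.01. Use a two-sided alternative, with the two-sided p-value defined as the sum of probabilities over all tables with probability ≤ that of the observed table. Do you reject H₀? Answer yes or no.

reject H₀: no

Margins: r₁=7, r₂=16, c₁=12, c₂=11, n=23
p_obs = C(7,1)·C(16,11)/C(23,12); sum pmf over tables with pmf ≤ p_obs
p-value (two-sided) = 0.02719
At α=0.01: p ≥ α → fail to reject H₀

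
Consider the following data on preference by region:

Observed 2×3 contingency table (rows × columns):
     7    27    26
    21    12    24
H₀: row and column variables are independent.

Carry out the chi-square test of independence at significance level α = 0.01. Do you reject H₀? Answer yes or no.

Row totals [60, 57], col totals [28, 39, 50], n=117
χ² = (7−14.36)²/14.36 + (27−20.00)²/20.00 + (26−25.64)²/25.64 + (21−13.64)²/13.64 + (12−19.00)²/19.00 + (24−24.36)²/24.36 = 12.7807
df = 2
p-value (upper-tail) = 0.00168
At α=0.01: p < α → reject H₀

reject H₀: yes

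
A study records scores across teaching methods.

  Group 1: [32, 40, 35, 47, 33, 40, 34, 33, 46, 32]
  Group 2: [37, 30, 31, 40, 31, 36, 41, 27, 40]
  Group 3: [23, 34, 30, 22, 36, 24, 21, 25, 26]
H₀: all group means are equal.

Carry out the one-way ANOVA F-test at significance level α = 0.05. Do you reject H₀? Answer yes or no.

reject H₀: yes

Group means [37.20, 34.78, 26.78], grand mean 33.071
SSB = Σnᵢ(x̄ᵢ−x̄)² = 553.146; SSW = ΣΣ(x−x̄ᵢ)² = 734.711
MSB = 553.146/2 = 276.5730; MSW = 734.711/25 = 29.3884
F = MSB/MSW = 9.4109
df = (2, 25)
p-value (upper-tail) = 0.00090
At α=0.05: p < α → reject H₀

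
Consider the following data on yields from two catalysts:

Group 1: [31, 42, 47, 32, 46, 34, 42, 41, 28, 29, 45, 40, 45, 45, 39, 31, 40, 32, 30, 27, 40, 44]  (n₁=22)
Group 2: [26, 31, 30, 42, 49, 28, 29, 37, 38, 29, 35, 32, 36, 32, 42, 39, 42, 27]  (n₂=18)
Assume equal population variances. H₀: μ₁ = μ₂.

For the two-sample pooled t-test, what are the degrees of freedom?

degrees of freedom = 38

df = n₁ + n₂ − 2 = 22 + 18 − 2 = 38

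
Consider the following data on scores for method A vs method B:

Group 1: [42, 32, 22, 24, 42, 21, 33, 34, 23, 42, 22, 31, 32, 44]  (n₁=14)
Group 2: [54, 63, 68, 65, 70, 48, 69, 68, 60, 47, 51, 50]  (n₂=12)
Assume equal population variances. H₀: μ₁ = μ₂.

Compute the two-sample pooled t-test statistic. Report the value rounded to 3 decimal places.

test statistic = -8.168

x̄₁=31.714, s₁=8.389, n₁=14
x̄₂=59.417, s₂=8.888, n₂=12
s_p² = [13·8.389² + 11·8.888²]/24 = 74.3239
SE = √(s_p²·(1/14+1/12)) = 3.3915
t = (31.714−59.417)/3.3915 = -8.1681
df = 24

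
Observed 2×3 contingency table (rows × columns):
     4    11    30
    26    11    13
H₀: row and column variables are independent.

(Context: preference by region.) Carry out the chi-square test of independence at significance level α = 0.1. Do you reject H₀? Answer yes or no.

Row totals [45, 50], col totals [30, 22, 43], n=95
χ² = (4−14.21)²/14.21 + (11−10.42)²/10.42 + (30−20.37)²/20.37 + (26−15.79)²/15.79 + (11−11.58)²/11.58 + (13−22.63)²/22.63 = 22.6539
df = 2
p-value (upper-tail) = 0.00001
At α=0.1: p < α → reject H₀

reject H₀: yes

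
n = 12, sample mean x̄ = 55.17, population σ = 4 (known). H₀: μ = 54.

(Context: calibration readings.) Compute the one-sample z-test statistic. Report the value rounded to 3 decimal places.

test statistic = 1.013

SE = σ/√n = 4/√12 = 1.1547
z = (x̄−μ₀)/SE = (55.17−54)/1.1547 = 1.0132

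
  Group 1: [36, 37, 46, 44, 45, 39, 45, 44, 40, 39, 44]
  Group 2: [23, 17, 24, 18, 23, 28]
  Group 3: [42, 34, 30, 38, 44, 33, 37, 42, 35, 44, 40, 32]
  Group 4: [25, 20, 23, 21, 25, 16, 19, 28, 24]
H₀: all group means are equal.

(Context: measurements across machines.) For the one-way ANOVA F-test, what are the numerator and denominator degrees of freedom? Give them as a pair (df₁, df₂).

degrees of freedom = [3, 34]

k = 4 groups, N = 38 total
df = (k−1, N−k) = (4−1, 38−4) = (3, 34)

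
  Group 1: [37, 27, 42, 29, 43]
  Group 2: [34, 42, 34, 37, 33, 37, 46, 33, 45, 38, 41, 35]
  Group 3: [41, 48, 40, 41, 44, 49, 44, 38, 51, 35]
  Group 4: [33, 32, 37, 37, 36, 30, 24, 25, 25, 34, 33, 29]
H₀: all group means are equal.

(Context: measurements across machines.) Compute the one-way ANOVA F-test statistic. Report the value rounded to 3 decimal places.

test statistic = 10.005

Group means [35.60, 37.92, 43.10, 31.25], grand mean 36.897
SSB = Σnᵢ(x̄ᵢ−x̄)² = 788.323; SSW = ΣΣ(x−x̄ᵢ)² = 919.267
MSB = 788.323/3 = 262.7744; MSW = 919.267/35 = 26.2648
F = MSB/MSW = 10.0048
df = (3, 35)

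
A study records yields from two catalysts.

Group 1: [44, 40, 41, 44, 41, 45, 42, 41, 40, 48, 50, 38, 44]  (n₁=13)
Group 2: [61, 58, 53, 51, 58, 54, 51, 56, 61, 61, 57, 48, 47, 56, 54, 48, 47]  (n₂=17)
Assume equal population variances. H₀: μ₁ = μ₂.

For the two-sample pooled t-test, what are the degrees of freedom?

df = n₁ + n₂ − 2 = 13 + 17 − 2 = 28

degrees of freedom = 28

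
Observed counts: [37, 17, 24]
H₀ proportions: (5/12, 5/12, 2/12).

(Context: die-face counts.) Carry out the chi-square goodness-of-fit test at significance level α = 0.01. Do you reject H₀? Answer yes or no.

reject H₀: yes

n = 78; E_i = n·p_i = [32.50, 32.50, 13.00]
χ² = (37−32.50)²/32.50 + (17−32.50)²/32.50 + (24−13.00)²/13.00 = 17.3231
df = 2
p-value (upper-tail) = 0.00017
At α=0.01: p < α → reject H₀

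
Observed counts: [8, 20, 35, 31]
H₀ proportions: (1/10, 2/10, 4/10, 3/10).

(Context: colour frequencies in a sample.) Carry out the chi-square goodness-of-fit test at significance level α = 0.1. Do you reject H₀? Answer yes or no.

reject H₀: no

n = 94; E_i = n·p_i = [9.40, 18.80, 37.60, 28.20]
χ² = (8−9.40)²/9.40 + (20−18.80)²/18.80 + (35−37.60)²/37.60 + (31−28.20)²/28.20 = 0.7429
df = 3
p-value (upper-tail) = 0.86307
At α=0.1: p ≥ α → fail to reject H₀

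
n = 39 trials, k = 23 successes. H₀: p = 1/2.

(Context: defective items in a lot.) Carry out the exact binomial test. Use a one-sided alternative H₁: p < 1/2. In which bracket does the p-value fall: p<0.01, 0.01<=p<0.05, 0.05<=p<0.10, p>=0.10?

Exact binomial: n=39, k=23, p₀=1/2=0.5000
P(X≤23) from Σ C(n,i)·p₀^i·(1−p₀)^(n−i)
p-value (one-sided, H₁ less) = 0.90020
→ bracket: p>=0.10

p-value bracket: p>=0.10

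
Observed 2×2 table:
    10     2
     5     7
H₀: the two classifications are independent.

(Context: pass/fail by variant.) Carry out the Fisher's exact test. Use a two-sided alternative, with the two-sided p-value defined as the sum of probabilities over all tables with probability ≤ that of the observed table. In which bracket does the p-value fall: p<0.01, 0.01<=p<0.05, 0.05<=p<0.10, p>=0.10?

p-value bracket: 0.05<=p<0.10

Margins: r₁=12, r₂=12, c₁=15, c₂=9, n=24
p_obs = C(12,10)·C(12,5)/C(24,15); sum pmf over tables with pmf ≤ p_obs
p-value (two-sided) = 0.08938
→ bracket: 0.05<=p<0.10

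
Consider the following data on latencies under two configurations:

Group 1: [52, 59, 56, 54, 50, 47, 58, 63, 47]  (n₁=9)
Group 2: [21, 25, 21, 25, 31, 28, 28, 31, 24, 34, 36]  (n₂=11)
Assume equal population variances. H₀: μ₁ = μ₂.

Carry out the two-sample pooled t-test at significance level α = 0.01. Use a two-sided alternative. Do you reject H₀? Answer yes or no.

x̄₁=54.000, s₁=5.523, n₁=9
x̄₂=27.636, s₂=4.985, n₂=11
s_p² = [8·5.523² + 10·4.985²]/18 = 27.3636
SE = √(s_p²·(1/9+1/11)) = 2.3512
t = (54.000−27.636)/2.3512 = 11.2130
df = 18
p-value (two-sided) = 0.00000
At α=0.01: p < α → reject H₀

reject H₀: yes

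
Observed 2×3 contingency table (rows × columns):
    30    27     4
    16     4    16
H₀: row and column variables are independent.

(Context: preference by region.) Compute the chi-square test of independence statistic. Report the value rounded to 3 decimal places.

test statistic = 23.653

Row totals [61, 36], col totals [46, 31, 20], n=97
χ² = (30−28.93)²/28.93 + (27−19.49)²/19.49 + (4−12.58)²/12.58 + (16−17.07)²/17.07 + (4−11.51)²/11.51 + (16−7.42)²/7.42 = 23.6533
df = 2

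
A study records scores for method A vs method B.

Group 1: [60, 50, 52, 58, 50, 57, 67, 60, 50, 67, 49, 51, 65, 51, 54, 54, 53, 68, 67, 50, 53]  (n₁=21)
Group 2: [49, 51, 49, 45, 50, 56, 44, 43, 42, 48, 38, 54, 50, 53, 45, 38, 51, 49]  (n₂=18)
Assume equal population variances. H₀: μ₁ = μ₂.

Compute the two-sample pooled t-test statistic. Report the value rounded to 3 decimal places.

test statistic = 4.627

x̄₁=56.476, s₁=6.728, n₁=21
x̄₂=47.500, s₂=5.113, n₂=18
s_p² = [20·6.728² + 17·5.113²]/37 = 36.4794
SE = √(s_p²·(1/21+1/18)) = 1.9400
t = (56.476−47.500)/1.9400 = 4.6268
df = 37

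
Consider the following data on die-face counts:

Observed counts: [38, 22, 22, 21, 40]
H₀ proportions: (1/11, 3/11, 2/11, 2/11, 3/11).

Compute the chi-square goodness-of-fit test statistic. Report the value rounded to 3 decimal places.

n = 143; E_i = n·p_i = [13.00, 39.00, 26.00, 26.00, 39.00]
χ² = (38−13.00)²/13.00 + (22−39.00)²/39.00 + (22−26.00)²/26.00 + (21−26.00)²/26.00 + (40−39.00)²/39.00 = 57.0897
df = 4

test statistic = 57.090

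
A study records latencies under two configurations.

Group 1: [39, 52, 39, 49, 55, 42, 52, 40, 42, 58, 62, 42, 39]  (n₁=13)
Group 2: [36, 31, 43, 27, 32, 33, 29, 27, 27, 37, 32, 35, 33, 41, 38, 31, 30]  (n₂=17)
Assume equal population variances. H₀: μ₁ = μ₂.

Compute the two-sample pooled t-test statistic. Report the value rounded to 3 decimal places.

x̄₁=47.000, s₁=8.062, n₁=13
x̄₂=33.059, s₂=4.750, n₂=17
s_p² = [12·8.062² + 16·4.750²]/28 = 40.7479
SE = √(s_p²·(1/13+1/17)) = 2.3519
t = (47.000−33.059)/2.3519 = 5.9276
df = 28

test statistic = 5.928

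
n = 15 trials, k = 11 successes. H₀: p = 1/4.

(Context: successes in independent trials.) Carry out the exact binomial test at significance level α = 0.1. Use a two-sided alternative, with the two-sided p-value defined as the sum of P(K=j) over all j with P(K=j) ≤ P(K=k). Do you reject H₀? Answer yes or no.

Exact binomial: n=15, k=11, p₀=1/4=0.2500
P(X=j) = C(n,j)·p₀^j·(1−p₀)^(n−j); p = Σ P(X=j) over j with P(X=j) ≤ P(X=11)
p-value (two-sided) = 0.00012
At α=0.1: p < α → reject H₀

reject H₀: yes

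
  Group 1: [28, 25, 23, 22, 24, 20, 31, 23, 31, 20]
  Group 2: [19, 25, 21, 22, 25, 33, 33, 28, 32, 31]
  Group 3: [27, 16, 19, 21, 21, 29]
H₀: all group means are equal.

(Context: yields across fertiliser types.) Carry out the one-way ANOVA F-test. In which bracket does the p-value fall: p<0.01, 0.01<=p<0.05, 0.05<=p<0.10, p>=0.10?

p-value bracket: p>=0.10

Group means [24.70, 26.90, 22.17], grand mean 24.962
SSB = Σnᵢ(x̄ᵢ−x̄)² = 85.128; SSW = ΣΣ(x−x̄ᵢ)² = 515.833
MSB = 85.128/2 = 42.5641; MSW = 515.833/23 = 22.4275
F = MSB/MSW = 1.8979
df = (2, 23)
p-value (upper-tail) = 0.17263
→ bracket: p>=0.10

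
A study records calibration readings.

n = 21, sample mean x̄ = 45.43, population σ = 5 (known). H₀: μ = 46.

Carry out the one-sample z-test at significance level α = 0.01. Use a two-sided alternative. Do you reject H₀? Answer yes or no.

reject H₀: no

SE = σ/√n = 5/√21 = 1.0911
z = (x̄−μ₀)/SE = (45.43−46)/1.0911 = -0.5224
p-value (two-sided) = 0.60138
At α=0.01: p ≥ α → fail to reject H₀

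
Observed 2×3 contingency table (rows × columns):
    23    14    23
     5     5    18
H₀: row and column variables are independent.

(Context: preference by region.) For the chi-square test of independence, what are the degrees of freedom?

df = (r−1)(c−1) = (2−1)·(3−1) = 2

degrees of freedom = 2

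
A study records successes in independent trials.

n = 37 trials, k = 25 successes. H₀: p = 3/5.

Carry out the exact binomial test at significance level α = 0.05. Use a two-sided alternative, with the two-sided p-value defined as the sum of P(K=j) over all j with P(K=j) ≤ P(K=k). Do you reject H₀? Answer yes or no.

Exact binomial: n=37, k=25, p₀=3/5=0.6000
P(X=j) = C(n,j)·p₀^j·(1−p₀)^(n−j); p = Σ P(X=j) over j with P(X=j) ≤ P(X=25)
p-value (two-sided) = 0.40369
At α=0.05: p ≥ α → fail to reject H₀

reject H₀: no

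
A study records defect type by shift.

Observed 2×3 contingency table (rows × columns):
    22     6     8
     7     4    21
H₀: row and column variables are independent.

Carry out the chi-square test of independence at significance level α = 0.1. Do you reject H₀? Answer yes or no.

Row totals [36, 32], col totals [29, 10, 29], n=68
χ² = (22−15.35)²/15.35 + (6−5.29)²/5.29 + (8−15.35)²/15.35 + (7−13.65)²/13.65 + (4−4.71)²/4.71 + (21−13.65)²/13.65 = 13.7987
df = 2
p-value (upper-tail) = 0.00101
At α=0.1: p < α → reject H₀

reject H₀: yes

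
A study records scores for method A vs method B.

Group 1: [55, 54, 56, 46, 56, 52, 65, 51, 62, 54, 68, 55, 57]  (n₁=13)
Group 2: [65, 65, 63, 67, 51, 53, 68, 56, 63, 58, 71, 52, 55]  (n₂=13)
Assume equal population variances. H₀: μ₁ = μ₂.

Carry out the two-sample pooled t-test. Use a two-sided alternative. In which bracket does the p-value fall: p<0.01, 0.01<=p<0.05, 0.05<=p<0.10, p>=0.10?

p-value bracket: 0.05<=p<0.10

x̄₁=56.231, s₁=5.862, n₁=13
x̄₂=60.538, s₂=6.691, n₂=13
s_p² = [12·5.862² + 12·6.691²]/24 = 39.5641
SE = √(s_p²·(1/13+1/13)) = 2.4671
t = (56.231−60.538)/2.4671 = -1.7460
df = 24
p-value (two-sided) = 0.09360
→ bracket: 0.05<=p<0.10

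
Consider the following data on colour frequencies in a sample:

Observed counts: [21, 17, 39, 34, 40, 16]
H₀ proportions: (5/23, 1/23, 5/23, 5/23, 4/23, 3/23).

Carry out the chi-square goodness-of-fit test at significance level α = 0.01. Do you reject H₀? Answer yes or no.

n = 167; E_i = n·p_i = [36.30, 7.26, 36.30, 36.30, 29.04, 21.78]
χ² = (21−36.30)²/36.30 + (17−7.26)²/7.26 + (39−36.30)²/36.30 + (34−36.30)²/36.30 + (40−29.04)²/29.04 + (16−21.78)²/21.78 = 25.5297
df = 5
p-value (upper-tail) = 0.00011
At α=0.01: p < α → reject H₀

reject H₀: yes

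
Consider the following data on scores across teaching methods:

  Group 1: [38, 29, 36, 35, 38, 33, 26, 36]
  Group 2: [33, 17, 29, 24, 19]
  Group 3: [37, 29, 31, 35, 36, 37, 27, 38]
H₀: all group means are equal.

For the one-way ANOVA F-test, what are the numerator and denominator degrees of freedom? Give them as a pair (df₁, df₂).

degrees of freedom = [2, 18]

k = 3 groups, N = 21 total
df = (k−1, N−k) = (3−1, 21−3) = (2, 18)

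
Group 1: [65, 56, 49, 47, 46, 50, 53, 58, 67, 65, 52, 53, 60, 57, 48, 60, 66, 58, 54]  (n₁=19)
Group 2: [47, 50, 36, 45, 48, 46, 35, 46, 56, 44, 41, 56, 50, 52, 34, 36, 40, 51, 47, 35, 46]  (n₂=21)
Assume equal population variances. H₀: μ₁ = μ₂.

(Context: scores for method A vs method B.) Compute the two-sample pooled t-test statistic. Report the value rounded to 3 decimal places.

x̄₁=56.000, s₁=6.633, n₁=19
x̄₂=44.810, s₂=6.787, n₂=21
s_p² = [18·6.633² + 20·6.787²]/38 = 45.0852
SE = √(s_p²·(1/19+1/21)) = 2.1260
t = (56.000−44.810)/2.1260 = 5.2637
df = 38

test statistic = 5.264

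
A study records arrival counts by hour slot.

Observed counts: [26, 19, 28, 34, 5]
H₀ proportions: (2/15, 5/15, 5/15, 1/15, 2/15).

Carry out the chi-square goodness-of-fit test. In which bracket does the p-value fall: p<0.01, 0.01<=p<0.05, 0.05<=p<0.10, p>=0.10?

p-value bracket: p<0.01

n = 112; E_i = n·p_i = [14.93, 37.33, 37.33, 7.47, 14.93]
χ² = (26−14.93)²/14.93 + (19−37.33)²/37.33 + (28−37.33)²/37.33 + (34−7.47)²/7.47 + (5−14.93)²/14.93 = 120.4330
df = 4
p-value (upper-tail) = 0.00000
→ bracket: p<0.01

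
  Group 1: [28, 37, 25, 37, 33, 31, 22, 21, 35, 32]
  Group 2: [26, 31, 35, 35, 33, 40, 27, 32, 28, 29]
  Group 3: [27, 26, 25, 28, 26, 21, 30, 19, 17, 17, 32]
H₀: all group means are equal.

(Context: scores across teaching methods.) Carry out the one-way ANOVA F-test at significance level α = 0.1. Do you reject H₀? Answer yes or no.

reject H₀: yes

Group means [30.10, 31.60, 24.36], grand mean 28.548
SSB = Σnᵢ(x̄ᵢ−x̄)² = 309.832; SSW = ΣΣ(x−x̄ᵢ)² = 743.845
MSB = 309.832/2 = 154.9160; MSW = 743.845/28 = 26.5659
F = MSB/MSW = 5.8314
df = (2, 28)
p-value (upper-tail) = 0.00764
At α=0.1: p < α → reject H₀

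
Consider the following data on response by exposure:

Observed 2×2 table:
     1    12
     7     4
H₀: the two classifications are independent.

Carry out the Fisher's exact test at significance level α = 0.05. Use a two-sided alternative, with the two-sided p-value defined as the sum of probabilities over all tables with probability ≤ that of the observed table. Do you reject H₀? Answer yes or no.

reject H₀: yes

Margins: r₁=13, r₂=11, c₁=8, c₂=16, n=24
p_obs = C(13,1)·C(11,7)/C(24,8); sum pmf over tables with pmf ≤ p_obs
p-value (two-sided) = 0.00781
At α=0.05: p < α → reject H₀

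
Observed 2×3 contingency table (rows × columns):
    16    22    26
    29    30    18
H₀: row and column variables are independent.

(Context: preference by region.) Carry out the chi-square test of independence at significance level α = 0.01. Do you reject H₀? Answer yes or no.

reject H₀: no

Row totals [64, 77], col totals [45, 52, 44], n=141
χ² = (16−20.43)²/20.43 + (22−23.60)²/23.60 + (26−19.97)²/19.97 + (29−24.57)²/24.57 + (30−28.40)²/28.40 + (18−24.03)²/24.03 = 5.2872
df = 2
p-value (upper-tail) = 0.07110
At α=0.01: p ≥ α → fail to reject H₀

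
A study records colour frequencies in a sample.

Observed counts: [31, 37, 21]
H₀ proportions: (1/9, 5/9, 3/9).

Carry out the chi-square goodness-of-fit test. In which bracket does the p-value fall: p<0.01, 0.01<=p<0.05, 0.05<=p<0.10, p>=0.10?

n = 89; E_i = n·p_i = [9.89, 49.44, 29.67]
χ² = (31−9.89)²/9.89 + (37−49.44)²/49.44 + (21−29.67)²/29.67 = 50.7326
df = 2
p-value (upper-tail) = 0.00000
→ bracket: p<0.01

p-value bracket: p<0.01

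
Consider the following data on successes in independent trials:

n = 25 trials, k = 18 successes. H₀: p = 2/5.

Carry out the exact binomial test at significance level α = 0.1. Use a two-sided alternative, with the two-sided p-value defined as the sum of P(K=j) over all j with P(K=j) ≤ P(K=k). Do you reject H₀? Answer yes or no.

reject H₀: yes

Exact binomial: n=25, k=18, p₀=2/5=0.4000
P(X=j) = C(n,j)·p₀^j·(1−p₀)^(n−j); p = Σ P(X=j) over j with P(X=j) ≤ P(X=18)
p-value (two-sided) = 0.00163
At α=0.1: p < α → reject H₀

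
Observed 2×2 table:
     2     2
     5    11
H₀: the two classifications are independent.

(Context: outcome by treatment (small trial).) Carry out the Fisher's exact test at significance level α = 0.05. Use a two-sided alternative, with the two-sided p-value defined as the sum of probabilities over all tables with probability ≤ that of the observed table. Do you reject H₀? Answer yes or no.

Margins: r₁=4, r₂=16, c₁=7, c₂=13, n=20
p_obs = C(4,2)·C(16,5)/C(20,7); sum pmf over tables with pmf ≤ p_obs
p-value (two-sided) = 0.58679
At α=0.05: p ≥ α → fail to reject H₀

reject H₀: no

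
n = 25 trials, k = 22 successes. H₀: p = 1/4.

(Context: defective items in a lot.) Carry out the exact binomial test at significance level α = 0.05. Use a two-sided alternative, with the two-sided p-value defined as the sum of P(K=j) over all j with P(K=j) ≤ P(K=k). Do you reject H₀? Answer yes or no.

Exact binomial: n=25, k=22, p₀=1/4=0.2500
P(X=j) = C(n,j)·p₀^j·(1−p₀)^(n−j); p = Σ P(X=j) over j with P(X=j) ≤ P(X=22)
p-value (two-sided) = 0.00000
At α=0.05: p < α → reject H₀

reject H₀: yes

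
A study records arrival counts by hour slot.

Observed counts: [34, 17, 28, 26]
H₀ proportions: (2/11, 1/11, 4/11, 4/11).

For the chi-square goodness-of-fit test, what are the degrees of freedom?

df = k − 1 = 4 − 1 = 3

degrees of freedom = 3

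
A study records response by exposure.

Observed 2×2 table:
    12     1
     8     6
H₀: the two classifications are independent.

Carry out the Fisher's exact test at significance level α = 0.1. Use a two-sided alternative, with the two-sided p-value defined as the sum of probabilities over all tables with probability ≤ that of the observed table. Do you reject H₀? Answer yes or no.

reject H₀: yes

Margins: r₁=13, r₂=14, c₁=20, c₂=7, n=27
p_obs = C(13,12)·C(14,8)/C(27,20); sum pmf over tables with pmf ≤ p_obs
p-value (two-sided) = 0.07681
At α=0.1: p < α → reject H₀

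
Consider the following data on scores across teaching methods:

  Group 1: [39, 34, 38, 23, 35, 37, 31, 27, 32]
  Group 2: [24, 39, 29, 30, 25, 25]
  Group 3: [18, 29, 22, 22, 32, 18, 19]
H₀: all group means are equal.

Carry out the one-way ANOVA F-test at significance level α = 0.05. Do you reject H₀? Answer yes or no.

reject H₀: yes

Group means [32.89, 28.67, 22.86], grand mean 28.545
SSB = Σnᵢ(x̄ᵢ−x̄)² = 396.375; SSW = ΣΣ(x−x̄ᵢ)² = 565.079
MSB = 396.375/2 = 198.1876; MSW = 565.079/19 = 29.7410
F = MSB/MSW = 6.6638
df = (2, 19)
p-value (upper-tail) = 0.00642
At α=0.05: p < α → reject H₀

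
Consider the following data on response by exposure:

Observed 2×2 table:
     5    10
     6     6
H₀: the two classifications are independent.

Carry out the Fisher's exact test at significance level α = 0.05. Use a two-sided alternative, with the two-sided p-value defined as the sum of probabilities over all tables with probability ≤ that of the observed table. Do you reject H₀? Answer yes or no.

reject H₀: no

Margins: r₁=15, r₂=12, c₁=11, c₂=16, n=27
p_obs = C(15,5)·C(12,6)/C(27,11); sum pmf over tables with pmf ≤ p_obs
p-value (two-sided) = 0.45165
At α=0.05: p ≥ α → fail to reject H₀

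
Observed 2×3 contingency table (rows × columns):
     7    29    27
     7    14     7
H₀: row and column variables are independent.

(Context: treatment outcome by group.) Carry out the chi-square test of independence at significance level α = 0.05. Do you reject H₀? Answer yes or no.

Row totals [63, 28], col totals [14, 43, 34], n=91
χ² = (7−9.69)²/9.69 + (29−29.77)²/29.77 + (27−23.54)²/23.54 + (7−4.31)²/4.31 + (14−13.23)²/13.23 + (7−10.46)²/10.46 = 4.1496
df = 2
p-value (upper-tail) = 0.12558
At α=0.05: p ≥ α → fail to reject H₀

reject H₀: no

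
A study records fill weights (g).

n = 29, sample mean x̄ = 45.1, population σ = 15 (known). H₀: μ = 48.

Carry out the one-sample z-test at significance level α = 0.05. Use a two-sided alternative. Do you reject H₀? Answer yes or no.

reject H₀: no

SE = σ/√n = 15/√29 = 2.7854
z = (x̄−μ₀)/SE = (45.1−48)/2.7854 = -1.0411
p-value (two-sided) = 0.29781
At α=0.05: p ≥ α → fail to reject H₀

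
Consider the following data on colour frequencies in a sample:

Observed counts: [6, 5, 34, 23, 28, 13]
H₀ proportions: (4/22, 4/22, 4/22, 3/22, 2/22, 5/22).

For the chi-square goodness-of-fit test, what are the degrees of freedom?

df = k − 1 = 6 − 1 = 5

degrees of freedom = 5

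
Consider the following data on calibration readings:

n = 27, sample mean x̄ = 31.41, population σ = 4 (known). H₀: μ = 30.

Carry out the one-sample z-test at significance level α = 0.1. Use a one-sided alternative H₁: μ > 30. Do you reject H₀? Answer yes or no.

SE = σ/√n = 4/√27 = 0.7698
z = (x̄−μ₀)/SE = (31.41−30)/0.7698 = 1.8316
p-value (one-sided, H₁ greater) = 0.03350
At α=0.1: p < α → reject H₀

reject H₀: yes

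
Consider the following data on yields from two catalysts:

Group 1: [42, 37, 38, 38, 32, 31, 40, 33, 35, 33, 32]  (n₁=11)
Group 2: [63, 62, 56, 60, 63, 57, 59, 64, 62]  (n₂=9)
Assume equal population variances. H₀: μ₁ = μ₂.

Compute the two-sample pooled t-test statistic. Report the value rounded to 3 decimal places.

test statistic = -16.821

x̄₁=35.545, s₁=3.671, n₁=11
x̄₂=60.667, s₂=2.828, n₂=9
s_p² = [10·3.671² + 8·2.828²]/18 = 11.0404
SE = √(s_p²·(1/11+1/9)) = 1.4934
t = (35.545−60.667)/1.4934 = -16.8210
df = 18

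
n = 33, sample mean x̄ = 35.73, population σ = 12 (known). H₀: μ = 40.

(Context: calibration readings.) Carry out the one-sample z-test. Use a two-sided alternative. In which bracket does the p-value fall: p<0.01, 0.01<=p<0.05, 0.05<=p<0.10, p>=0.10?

p-value bracket: 0.01<=p<0.05

SE = σ/√n = 12/√33 = 2.0889
z = (x̄−μ₀)/SE = (35.73−40)/2.0889 = -2.0441
p-value (two-sided) = 0.04094
→ bracket: 0.01<=p<0.05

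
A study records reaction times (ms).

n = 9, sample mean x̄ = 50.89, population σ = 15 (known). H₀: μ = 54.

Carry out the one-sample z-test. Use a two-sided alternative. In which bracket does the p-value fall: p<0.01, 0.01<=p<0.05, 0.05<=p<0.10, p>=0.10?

SE = σ/√n = 15/√9 = 5.0000
z = (x̄−μ₀)/SE = (50.89−54)/5.0000 = -0.6220
p-value (two-sided) = 0.53394
→ bracket: p>=0.10

p-value bracket: p>=0.10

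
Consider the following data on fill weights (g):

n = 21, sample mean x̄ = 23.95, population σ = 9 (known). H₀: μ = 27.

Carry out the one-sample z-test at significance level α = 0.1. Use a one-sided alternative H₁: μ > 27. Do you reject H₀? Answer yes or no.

SE = σ/√n = 9/√21 = 1.9640
z = (x̄−μ₀)/SE = (23.95−27)/1.9640 = -1.5530
p-value (one-sided, H₁ greater) = 0.93979
At α=0.1: p ≥ α → fail to reject H₀

reject H₀: no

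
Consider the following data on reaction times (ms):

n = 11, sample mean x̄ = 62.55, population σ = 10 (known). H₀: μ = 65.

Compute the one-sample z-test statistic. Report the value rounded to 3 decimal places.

SE = σ/√n = 10/√11 = 3.0151
z = (x̄−μ₀)/SE = (62.55−65)/3.0151 = -0.8126

test statistic = -0.813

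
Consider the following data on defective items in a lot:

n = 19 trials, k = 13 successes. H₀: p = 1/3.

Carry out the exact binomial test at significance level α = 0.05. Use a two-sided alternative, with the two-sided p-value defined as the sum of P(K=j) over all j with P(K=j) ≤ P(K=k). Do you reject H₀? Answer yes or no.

reject H₀: yes

Exact binomial: n=19, k=13, p₀=1/3=0.3333
P(X=j) = C(n,j)·p₀^j·(1−p₀)^(n−j); p = Σ P(X=j) over j with P(X=j) ≤ P(X=13)
p-value (two-sided) = 0.00233
At α=0.05: p < α → reject H₀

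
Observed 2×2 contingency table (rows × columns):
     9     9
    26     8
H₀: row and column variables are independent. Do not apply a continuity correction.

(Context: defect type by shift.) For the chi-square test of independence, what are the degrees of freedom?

degrees of freedom = 1

df = (r−1)(c−1) = (2−1)·(2−1) = 1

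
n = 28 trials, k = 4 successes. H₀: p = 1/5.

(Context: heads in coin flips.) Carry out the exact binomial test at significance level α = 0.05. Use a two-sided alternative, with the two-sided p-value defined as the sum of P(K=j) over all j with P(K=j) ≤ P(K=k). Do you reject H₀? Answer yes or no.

Exact binomial: n=28, k=4, p₀=1/5=0.2000
P(X=j) = C(n,j)·p₀^j·(1−p₀)^(n−j); p = Σ P(X=j) over j with P(X=j) ≤ P(X=4)
p-value (two-sided) = 0.63644
At α=0.05: p ≥ α → fail to reject H₀

reject H₀: no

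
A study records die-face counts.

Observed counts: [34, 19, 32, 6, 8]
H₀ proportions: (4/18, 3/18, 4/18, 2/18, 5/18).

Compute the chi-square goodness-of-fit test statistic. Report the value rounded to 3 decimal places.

n = 99; E_i = n·p_i = [22.00, 16.50, 22.00, 11.00, 27.50]
χ² = (34−22.00)²/22.00 + (19−16.50)²/16.50 + (32−22.00)²/22.00 + (6−11.00)²/11.00 + (8−27.50)²/27.50 = 27.5697
df = 4

test statistic = 27.570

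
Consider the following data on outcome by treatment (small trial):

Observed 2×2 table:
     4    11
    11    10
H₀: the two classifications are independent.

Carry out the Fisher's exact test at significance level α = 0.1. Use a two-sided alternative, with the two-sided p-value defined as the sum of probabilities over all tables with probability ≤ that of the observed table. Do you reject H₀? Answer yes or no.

reject H₀: no

Margins: r₁=15, r₂=21, c₁=15, c₂=21, n=36
p_obs = C(15,4)·C(21,11)/C(36,15); sum pmf over tables with pmf ≤ p_obs
p-value (two-sided) = 0.17598
At α=0.1: p ≥ α → fail to reject H₀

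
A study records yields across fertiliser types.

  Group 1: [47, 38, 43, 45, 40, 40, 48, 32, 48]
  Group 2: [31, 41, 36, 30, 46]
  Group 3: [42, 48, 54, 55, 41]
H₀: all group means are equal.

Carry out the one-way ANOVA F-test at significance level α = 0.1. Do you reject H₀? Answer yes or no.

Group means [42.33, 36.80, 48.00], grand mean 42.368
SSB = Σnᵢ(x̄ᵢ−x̄)² = 313.621; SSW = ΣΣ(x−x̄ᵢ)² = 582.800
MSB = 313.621/2 = 156.8105; MSW = 582.800/16 = 36.4250
F = MSB/MSW = 4.3050
df = (2, 16)
p-value (upper-tail) = 0.03192
At α=0.1: p < α → reject H₀

reject H₀: yes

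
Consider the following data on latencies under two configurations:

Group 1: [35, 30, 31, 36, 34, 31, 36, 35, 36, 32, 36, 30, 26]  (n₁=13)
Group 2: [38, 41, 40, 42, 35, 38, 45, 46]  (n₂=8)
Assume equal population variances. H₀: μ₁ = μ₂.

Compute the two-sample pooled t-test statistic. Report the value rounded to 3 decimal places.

x̄₁=32.923, s₁=3.174, n₁=13
x̄₂=40.625, s₂=3.701, n₂=8
s_p² = [12·3.174² + 7·3.701²]/19 = 11.4104
SE = √(s_p²·(1/13+1/8)) = 1.5179
t = (32.923−40.625)/1.5179 = -5.0741
df = 19

test statistic = -5.074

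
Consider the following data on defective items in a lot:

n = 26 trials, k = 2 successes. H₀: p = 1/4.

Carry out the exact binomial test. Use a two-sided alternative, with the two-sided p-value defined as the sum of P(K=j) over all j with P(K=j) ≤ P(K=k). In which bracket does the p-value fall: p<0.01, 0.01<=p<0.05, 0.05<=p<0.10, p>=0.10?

p-value bracket: 0.01<=p<0.05

Exact binomial: n=26, k=2, p₀=1/4=0.2500
P(X=j) = C(n,j)·p₀^j·(1−p₀)^(n−j); p = Σ P(X=j) over j with P(X=j) ≤ P(X=2)
p-value (two-sided) = 0.04131
→ bracket: 0.01<=p<0.05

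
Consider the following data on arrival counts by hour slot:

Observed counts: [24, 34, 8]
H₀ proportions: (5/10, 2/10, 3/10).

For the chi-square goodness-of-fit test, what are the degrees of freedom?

degrees of freedom = 2

df = k − 1 = 3 − 1 = 2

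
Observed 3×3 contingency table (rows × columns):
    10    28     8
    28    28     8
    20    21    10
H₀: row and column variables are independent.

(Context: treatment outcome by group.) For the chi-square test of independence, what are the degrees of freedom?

df = (r−1)(c−1) = (3−1)·(3−1) = 4

degrees of freedom = 4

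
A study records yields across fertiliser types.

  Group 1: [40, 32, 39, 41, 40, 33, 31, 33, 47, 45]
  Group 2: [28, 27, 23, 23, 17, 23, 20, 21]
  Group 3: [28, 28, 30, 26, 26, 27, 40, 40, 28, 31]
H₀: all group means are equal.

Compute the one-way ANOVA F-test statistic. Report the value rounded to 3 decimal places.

Group means [38.10, 22.75, 30.40], grand mean 30.964
SSB = Σnᵢ(x̄ᵢ−x̄)² = 1052.164; SSW = ΣΣ(x−x̄ᵢ)² = 624.800
MSB = 1052.164/2 = 526.0821; MSW = 624.800/25 = 24.9920
F = MSB/MSW = 21.0500
df = (2, 25)

test statistic = 21.050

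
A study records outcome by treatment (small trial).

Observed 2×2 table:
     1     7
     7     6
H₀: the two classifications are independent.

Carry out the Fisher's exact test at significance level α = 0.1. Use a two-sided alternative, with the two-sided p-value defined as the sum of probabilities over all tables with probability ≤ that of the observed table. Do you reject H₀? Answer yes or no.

Margins: r₁=8, r₂=13, c₁=8, c₂=13, n=21
p_obs = C(8,1)·C(13,7)/C(21,8); sum pmf over tables with pmf ≤ p_obs
p-value (two-sided) = 0.08504
At α=0.1: p < α → reject H₀

reject H₀: yes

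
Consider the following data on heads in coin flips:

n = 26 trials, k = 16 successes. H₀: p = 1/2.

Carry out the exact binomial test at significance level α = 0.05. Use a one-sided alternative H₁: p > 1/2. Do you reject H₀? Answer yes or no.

Exact binomial: n=26, k=16, p₀=1/2=0.5000
P(X≥16) from Σ C(n,i)·p₀^i·(1−p₀)^(n−i)
p-value (one-sided, H₁ greater) = 0.16347
At α=0.05: p ≥ α → fail to reject H₀

reject H₀: no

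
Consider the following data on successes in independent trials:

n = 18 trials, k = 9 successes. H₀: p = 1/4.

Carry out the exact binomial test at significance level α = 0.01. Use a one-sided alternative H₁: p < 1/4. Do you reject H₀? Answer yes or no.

reject H₀: no

Exact binomial: n=18, k=9, p₀=1/4=0.2500
P(X≤9) from Σ C(n,i)·p₀^i·(1−p₀)^(n−i)
p-value (one-sided, H₁ less) = 0.99458
At α=0.01: p ≥ α → fail to reject H₀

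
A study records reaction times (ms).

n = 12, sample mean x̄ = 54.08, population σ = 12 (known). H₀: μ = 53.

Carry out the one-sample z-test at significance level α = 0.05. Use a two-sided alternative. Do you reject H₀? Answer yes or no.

SE = σ/√n = 12/√12 = 3.4641
z = (x̄−μ₀)/SE = (54.08−53)/3.4641 = 0.3118
p-value (two-sided) = 0.75522
At α=0.05: p ≥ α → fail to reject H₀

reject H₀: no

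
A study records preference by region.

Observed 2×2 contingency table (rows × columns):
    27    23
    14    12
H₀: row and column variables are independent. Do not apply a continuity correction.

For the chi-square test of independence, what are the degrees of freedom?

df = (r−1)(c−1) = (2−1)·(2−1) = 1

degrees of freedom = 1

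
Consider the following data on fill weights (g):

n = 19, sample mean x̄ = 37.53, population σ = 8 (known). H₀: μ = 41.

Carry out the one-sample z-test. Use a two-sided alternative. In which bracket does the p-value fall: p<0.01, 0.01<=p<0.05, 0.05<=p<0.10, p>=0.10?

SE = σ/√n = 8/√19 = 1.8353
z = (x̄−μ₀)/SE = (37.53−41)/1.8353 = -1.8907
p-value (two-sided) = 0.05867
→ bracket: 0.05<=p<0.10

p-value bracket: 0.05<=p<0.10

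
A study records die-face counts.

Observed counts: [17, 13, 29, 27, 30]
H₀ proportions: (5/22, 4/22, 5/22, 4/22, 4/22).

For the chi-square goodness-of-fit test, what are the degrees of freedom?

df = k − 1 = 5 − 1 = 4

degrees of freedom = 4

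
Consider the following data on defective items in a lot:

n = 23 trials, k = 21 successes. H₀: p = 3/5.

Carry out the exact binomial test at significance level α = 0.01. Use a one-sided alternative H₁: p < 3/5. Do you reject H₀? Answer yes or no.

reject H₀: no

Exact binomial: n=23, k=21, p₀=3/5=0.6000
P(X≤21) from Σ C(n,i)·p₀^i·(1−p₀)^(n−i)
p-value (one-sided, H₁ less) = 0.99987
At α=0.01: p ≥ α → fail to reject H₀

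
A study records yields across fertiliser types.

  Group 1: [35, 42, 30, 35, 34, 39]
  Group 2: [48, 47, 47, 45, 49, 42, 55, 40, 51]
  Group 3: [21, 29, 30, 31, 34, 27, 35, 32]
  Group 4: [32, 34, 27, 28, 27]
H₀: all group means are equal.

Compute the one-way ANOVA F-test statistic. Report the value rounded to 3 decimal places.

test statistic = 30.007

Group means [35.83, 47.11, 29.88, 29.60], grand mean 36.643
SSB = Σnᵢ(x̄ᵢ−x̄)² = 1604.631; SSW = ΣΣ(x−x̄ᵢ)² = 427.797
MSB = 1604.631/3 = 534.8771; MSW = 427.797/24 = 17.8249
F = MSB/MSW = 30.0073
df = (3, 24)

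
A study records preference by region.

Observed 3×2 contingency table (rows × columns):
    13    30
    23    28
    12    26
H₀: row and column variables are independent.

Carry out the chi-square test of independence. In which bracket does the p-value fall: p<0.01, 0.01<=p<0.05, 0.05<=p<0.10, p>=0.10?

p-value bracket: p>=0.10

Row totals [43, 51, 38], col totals [48, 84], n=132
χ² = (13−15.64)²/15.64 + (30−27.36)²/27.36 + (23−18.55)²/18.55 + (28−32.45)²/32.45 + (12−13.82)²/13.82 + (26−24.18)²/24.18 = 2.7558
df = 2
p-value (upper-tail) = 0.25211
→ bracket: p>=0.10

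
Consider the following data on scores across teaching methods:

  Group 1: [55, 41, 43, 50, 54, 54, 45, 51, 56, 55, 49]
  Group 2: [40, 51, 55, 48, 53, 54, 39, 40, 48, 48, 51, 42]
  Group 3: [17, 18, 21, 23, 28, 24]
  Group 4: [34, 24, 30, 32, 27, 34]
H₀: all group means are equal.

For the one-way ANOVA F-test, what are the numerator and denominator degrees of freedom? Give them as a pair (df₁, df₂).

degrees of freedom = [3, 31]

k = 4 groups, N = 35 total
df = (k−1, N−k) = (4−1, 35−4) = (3, 31)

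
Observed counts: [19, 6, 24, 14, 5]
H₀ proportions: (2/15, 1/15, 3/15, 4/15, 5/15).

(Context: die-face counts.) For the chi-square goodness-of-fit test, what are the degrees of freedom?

degrees of freedom = 4

df = k − 1 = 5 − 1 = 4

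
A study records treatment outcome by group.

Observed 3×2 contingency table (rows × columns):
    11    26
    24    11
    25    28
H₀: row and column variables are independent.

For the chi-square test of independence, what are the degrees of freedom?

df = (r−1)(c−1) = (3−1)·(2−1) = 2

degrees of freedom = 2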